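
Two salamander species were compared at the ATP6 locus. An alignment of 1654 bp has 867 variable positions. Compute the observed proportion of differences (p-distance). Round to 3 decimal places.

0.524

p = 867/1654 = 0.524183… ≈ 0.524 (to 3 d.p.).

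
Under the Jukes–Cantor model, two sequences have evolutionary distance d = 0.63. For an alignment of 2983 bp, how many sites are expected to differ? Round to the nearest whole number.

1271

Invert JC69: p = (3/4)(1 − e^(−4d/3)) = 0.75 × (1 − e^(-0.84)) = 0.75 × (1 − 0.431711) = 0.426217.
Expected differing sites = pL ≈ 0.426217 × 2983 = 1271.405311 ≈ 1271.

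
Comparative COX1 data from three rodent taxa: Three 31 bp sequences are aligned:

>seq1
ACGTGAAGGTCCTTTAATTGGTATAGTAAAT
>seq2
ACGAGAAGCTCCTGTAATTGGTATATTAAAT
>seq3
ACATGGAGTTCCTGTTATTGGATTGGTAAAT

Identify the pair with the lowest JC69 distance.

seq1–seq2: 4/31 differ, p = 0.129, d = 0.142.
seq1–seq3: 8/31 differ, p = 0.258, d = 0.316.
seq2–seq3: 9/31 differ, p = 0.290, d = 0.367.
The smallest distance is between seq1 and seq2.

seq1 and seq2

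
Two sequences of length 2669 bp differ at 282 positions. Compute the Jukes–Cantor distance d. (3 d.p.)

p = 282/2669 ≈ 0.105658.
d = −(3/4) ln(1 − 4p/3) = −0.75 ln(1 − 0.140877) = −0.75 ln(0.859123)
  = −0.75 × (-0.151843) = 0.113882 substitutions/site.

0.114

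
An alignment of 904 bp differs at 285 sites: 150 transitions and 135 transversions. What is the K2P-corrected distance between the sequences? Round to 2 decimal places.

P = 150/904 ≈ 0.165929 and Q = 135/904 ≈ 0.149336.
Under the Kimura two-parameter model, d = −½ ln(1 − 2P − Q) − ¼ ln(1 − 2Q).
1 − 2P − Q = 0.518806, giving −½ ln(0.518806) = 0.328113.
1 − 2Q = 0.701328, giving −¼ ln(0.701328) = 0.088695.
d = 0.328113 + 0.088695 = 0.416808.

0.42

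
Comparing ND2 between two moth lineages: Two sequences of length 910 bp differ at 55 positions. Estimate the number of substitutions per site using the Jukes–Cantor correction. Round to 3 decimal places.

0.063

p = 55/910 ≈ 0.06044.
d = −(3/4) ln(1 − 4p/3) = −0.75 ln(1 − 0.080587) = −0.75 ln(0.919413)
  = −0.75 × (-0.084020) = 0.063015 substitutions/site.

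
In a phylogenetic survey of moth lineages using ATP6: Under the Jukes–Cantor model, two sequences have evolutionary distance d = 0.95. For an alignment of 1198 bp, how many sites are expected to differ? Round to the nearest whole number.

Invert JC69: p = (3/4)(1 − e^(−4d/3)) = 0.75 × (1 − e^(-1.266667)) = 0.75 × (1 − 0.281769) = 0.538673.
Expected differing sites = pL ≈ 0.538673 × 1198 = 645.330254 ≈ 645.

645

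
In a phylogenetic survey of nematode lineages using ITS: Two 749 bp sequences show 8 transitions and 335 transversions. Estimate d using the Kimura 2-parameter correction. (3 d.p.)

0.878

P = 8/749 ≈ 0.010681 and Q = 335/749 ≈ 0.447263.
Under the Kimura two-parameter model, d = −½ ln(1 − 2P − Q) − ¼ ln(1 − 2Q).
1 − 2P − Q = 0.531375, giving −½ ln(0.531375) = 0.316144.
1 − 2Q = 0.105474, giving −¼ ln(0.105474) = 0.562323.
d = 0.316144 + 0.562323 = 0.878467.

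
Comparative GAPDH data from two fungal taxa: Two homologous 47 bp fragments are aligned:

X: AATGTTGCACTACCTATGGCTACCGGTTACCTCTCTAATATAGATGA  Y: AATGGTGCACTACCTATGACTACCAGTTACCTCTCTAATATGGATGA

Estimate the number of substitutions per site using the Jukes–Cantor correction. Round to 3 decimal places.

0.090

The sequences differ at 4 of 47 sites (5, 19, 25, 42), so p = 4/47 ≈ 0.085106.
d = −(3/4) ln(1 − 4p/3) = −0.75 ln(1 − 0.113475) = −0.75 ln(0.886525)
  = −0.75 × (-0.120446) = 0.090335 substitutions/site.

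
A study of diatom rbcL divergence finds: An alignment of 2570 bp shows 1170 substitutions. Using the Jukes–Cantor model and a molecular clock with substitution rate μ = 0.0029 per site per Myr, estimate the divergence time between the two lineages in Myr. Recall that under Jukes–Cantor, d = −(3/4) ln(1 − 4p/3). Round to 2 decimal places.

120.77

p = 1170/2570 ≈ 0.455253.
d = −(3/4) ln(1 − 4p/3) = −0.75 ln(1 − 0.607004) = −0.75 ln(0.392996)
  = −0.75 × (-0.933956) = 0.700467 substitutions/site.
Under a molecular clock d = 2μt, so t = d/(2μ) = 0.700467 / (2 × 0.0029) = 120.77 Myr.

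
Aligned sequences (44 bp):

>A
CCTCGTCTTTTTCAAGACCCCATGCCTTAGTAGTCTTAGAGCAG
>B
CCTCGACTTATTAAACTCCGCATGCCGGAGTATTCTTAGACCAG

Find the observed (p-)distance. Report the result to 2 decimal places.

0.23

The sequences differ at 10 of 44 positions (sites 6, 10, 13, 16, 17, 20, 27, 28, 33, 41).
p = 10/44 = 0.227272… ≈ 0.23 (to 2 d.p.).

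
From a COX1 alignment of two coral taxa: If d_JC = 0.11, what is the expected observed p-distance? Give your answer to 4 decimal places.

0.1023

p = (3/4)(1 − e^(−4d/3)) = 0.75 × (1 − e^(-0.146667)) = 0.75 × (1 − 0.863582) = 0.102314.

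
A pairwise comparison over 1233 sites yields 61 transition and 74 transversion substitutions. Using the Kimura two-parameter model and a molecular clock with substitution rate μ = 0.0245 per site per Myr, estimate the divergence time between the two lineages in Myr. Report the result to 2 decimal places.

2.42

P = 61/1233 ≈ 0.049473 and Q = 74/1233 ≈ 0.060016.
Under the Kimura two-parameter model, d = −½ ln(1 − 2P − Q) − ¼ ln(1 − 2Q).
1 − 2P − Q = 0.841038, giving −½ ln(0.841038) = 0.086559.
1 − 2Q = 0.879968, giving −¼ ln(0.879968) = 0.031967.
d = 0.086559 + 0.031967 = 0.118526.
Under a molecular clock d = 2μt, so t = d/(2μ) = 0.118526 / (2 × 0.0245) = 2.42 Myr.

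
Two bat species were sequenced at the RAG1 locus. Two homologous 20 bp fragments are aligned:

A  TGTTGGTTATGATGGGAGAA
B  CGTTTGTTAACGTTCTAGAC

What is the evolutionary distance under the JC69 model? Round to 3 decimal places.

The sequences differ at 9 of 20 sites (1, 5, 10, 11, 12, 14, 15, 16, 20), so p = 9/20 = 0.45.
d = −(3/4) ln(1 − 4p/3) = −0.75 ln(1 − 0.6) = −0.75 ln(0.4)
  = −0.75 × (-0.916291) = 0.687218 substitutions/site.

0.687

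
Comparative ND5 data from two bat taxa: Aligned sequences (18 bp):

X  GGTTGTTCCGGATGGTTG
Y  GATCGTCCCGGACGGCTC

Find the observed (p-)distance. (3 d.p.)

The sequences differ at 6 of 18 positions (sites 2, 4, 7, 13, 16, 18).
p = 6/18 = 0.333333… ≈ 0.333 (to 3 d.p.).

0.333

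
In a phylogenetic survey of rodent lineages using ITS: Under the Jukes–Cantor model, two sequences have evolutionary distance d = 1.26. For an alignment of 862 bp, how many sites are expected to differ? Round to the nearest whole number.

526

Invert JC69: p = (3/4)(1 − e^(−4d/3)) = 0.75 × (1 − e^(-1.68)) = 0.75 × (1 − 0.186374) = 0.610220.
Expected differing sites = pL ≈ 0.610220 × 862 = 526.00964 ≈ 526.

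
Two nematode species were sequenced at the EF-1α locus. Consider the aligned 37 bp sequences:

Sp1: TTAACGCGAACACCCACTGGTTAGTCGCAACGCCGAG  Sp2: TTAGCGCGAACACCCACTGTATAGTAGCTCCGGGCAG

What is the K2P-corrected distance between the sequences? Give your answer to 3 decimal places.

Of 37 sites, 1 differences are transitions and 8 are transversions, so P = 1/37 ≈ 0.027027 and Q = 8/37 ≈ 0.216216.
Under the Kimura two-parameter model, d = −½ ln(1 − 2P − Q) − ¼ ln(1 − 2Q).
1 − 2P − Q = 0.72973, giving −½ ln(0.72973) = 0.157540.
1 − 2Q = 0.567568, giving −¼ ln(0.567568) = 0.141599.
d = 0.157540 + 0.141599 = 0.299139.

0.299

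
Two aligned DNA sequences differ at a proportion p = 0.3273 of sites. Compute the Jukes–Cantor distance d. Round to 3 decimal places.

0.430

d = −(3/4) ln(1 − 4p/3) = −0.75 ln(1 − 0.4364) = −0.75 ln(0.5636)
  = −0.75 × (-0.573410) = 0.430058 substitutions/site.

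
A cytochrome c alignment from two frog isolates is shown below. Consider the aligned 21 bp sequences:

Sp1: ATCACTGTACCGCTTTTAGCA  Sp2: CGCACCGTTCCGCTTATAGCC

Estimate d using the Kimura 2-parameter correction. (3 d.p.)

Of 21 sites, 1 differences are transitions and 5 are transversions, so P = 1/21 ≈ 0.047619 and Q = 5/21 ≈ 0.238095.
Under the Kimura two-parameter model, d = −½ ln(1 − 2P − Q) − ¼ ln(1 − 2Q).
1 − 2P − Q = 0.666667, giving −½ ln(0.666667) = 0.202732.
1 − 2Q = 0.52381, giving −¼ ln(0.52381) = 0.161657.
d = 0.202732 + 0.161657 = 0.364389.

0.364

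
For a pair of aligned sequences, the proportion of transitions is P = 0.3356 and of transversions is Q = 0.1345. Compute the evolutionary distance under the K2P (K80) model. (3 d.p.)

Under the Kimura two-parameter model, d = −½ ln(1 − 2P − Q) − ¼ ln(1 − 2Q).
1 − 2P − Q = 0.1943, giving −½ ln(0.1943) = 0.819176.
1 − 2Q = 0.731, giving −¼ ln(0.731) = 0.078335.
d = 0.819176 + 0.078335 = 0.897511.

0.898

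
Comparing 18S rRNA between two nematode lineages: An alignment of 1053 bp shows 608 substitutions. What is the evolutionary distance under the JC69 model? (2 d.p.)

1.10

p = 608/1053 ≈ 0.577398.
d = −(3/4) ln(1 − 4p/3) = −0.75 ln(1 − 0.769864) = −0.75 ln(0.230136)
  = −0.75 × (-1.469085) = 1.101814 substitutions/site.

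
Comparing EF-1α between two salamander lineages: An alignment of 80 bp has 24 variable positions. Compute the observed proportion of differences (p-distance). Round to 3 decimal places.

p = 24/80 = 0.300.

0.300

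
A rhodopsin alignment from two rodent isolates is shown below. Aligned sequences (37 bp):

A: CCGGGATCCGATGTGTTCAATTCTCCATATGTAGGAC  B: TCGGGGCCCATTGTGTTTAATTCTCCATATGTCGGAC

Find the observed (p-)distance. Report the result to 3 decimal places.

0.189

The sequences differ at 7 of 37 positions (sites 1, 6, 7, 10, 11, 18, 33).
p = 7/37 = 0.189189… ≈ 0.189 (to 3 d.p.).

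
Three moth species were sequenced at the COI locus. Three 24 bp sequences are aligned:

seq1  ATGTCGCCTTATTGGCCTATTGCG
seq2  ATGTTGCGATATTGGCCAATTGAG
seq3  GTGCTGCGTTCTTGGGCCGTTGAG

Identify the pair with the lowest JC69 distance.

seq1 and seq2

seq1–seq2: 5/24 differ, p = 0.208, d = 0.244.
seq1–seq3: 9/24 differ, p = 0.375, d = 0.520.
seq2–seq3: 7/24 differ, p = 0.292, d = 0.369.
The smallest distance is between seq1 and seq2.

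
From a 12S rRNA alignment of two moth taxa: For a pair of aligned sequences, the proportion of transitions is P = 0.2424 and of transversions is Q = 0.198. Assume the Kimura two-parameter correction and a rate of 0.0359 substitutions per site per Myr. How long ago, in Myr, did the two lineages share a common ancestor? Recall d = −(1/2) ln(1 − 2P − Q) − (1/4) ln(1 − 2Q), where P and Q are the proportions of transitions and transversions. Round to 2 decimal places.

9.75

Under the Kimura two-parameter model, d = −½ ln(1 − 2P − Q) − ¼ ln(1 − 2Q).
1 − 2P − Q = 0.3172, giving −½ ln(0.3172) = 0.574111.
1 − 2Q = 0.604, giving −¼ ln(0.604) = 0.126045.
d = 0.574111 + 0.126045 = 0.700156.
Under a molecular clock d = 2μt, so t = d/(2μ) = 0.700156 / (2 × 0.0359) = 9.75 Myr.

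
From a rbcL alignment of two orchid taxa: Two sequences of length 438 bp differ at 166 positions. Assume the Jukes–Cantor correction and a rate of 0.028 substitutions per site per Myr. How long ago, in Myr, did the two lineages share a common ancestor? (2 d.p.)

9.43

p = 166/438 ≈ 0.378995.
d = −(3/4) ln(1 − 4p/3) = −0.75 ln(1 − 0.505327) = −0.75 ln(0.494673)
  = −0.75 × (-0.703858) = 0.527894 substitutions/site.
Under a molecular clock d = 2μt, so t = d/(2μ) = 0.527894 / (2 × 0.028) = 9.43 Myr.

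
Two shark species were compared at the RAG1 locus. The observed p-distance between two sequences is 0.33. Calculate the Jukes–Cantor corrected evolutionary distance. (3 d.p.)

d = −(3/4) ln(1 − 4p/3) = −0.75 ln(1 − 0.44) = −0.75 ln(0.56)
  = −0.75 × (-0.579818) = 0.434864 substitutions/site.

0.435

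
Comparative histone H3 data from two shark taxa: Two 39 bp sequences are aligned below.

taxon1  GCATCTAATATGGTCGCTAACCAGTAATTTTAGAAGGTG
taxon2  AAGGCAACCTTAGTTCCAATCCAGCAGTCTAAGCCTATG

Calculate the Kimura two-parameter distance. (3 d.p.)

Of 39 sites, 9 differences are transitions and 12 are transversions, so P = 9/39 ≈ 0.230769 and Q = 12/39 ≈ 0.307692.
Under the Kimura two-parameter model, d = −½ ln(1 − 2P − Q) − ¼ ln(1 − 2Q).
1 − 2P − Q = 0.23077, giving −½ ln(0.23077) = 0.733167.
1 − 2Q = 0.384616, giving −¼ ln(0.384616) = 0.238877.
d = 0.733167 + 0.238877 = 0.972044.

0.972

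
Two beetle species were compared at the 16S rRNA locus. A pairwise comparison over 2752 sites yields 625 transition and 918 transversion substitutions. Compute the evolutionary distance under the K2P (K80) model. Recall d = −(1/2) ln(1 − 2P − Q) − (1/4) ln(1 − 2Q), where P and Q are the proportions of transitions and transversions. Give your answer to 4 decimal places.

P = 625/2752 ≈ 0.227108 and Q = 918/2752 ≈ 0.333576.
Under the Kimura two-parameter model, d = −½ ln(1 − 2P − Q) − ¼ ln(1 − 2Q).
1 − 2P − Q = 0.212208, giving −½ ln(0.212208) = 0.775094.
1 − 2Q = 0.332848, giving −¼ ln(0.332848) = 0.275017.
d = 0.775094 + 0.275017 = 1.050111.

1.0501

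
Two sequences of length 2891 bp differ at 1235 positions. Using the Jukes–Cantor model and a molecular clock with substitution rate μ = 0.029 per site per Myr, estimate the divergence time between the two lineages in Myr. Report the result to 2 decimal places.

10.90

p = 1235/2891 ≈ 0.427188.
d = −(3/4) ln(1 − 4p/3) = −0.75 ln(1 − 0.569584) = −0.75 ln(0.430416)
  = −0.75 × (-0.843003) = 0.632252 substitutions/site.
Under a molecular clock d = 2μt, so t = d/(2μ) = 0.632252 / (2 × 0.029) = 10.90 Myr.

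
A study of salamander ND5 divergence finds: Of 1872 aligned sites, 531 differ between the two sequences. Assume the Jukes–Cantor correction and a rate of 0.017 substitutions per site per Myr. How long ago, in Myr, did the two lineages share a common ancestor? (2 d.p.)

p = 531/1872 ≈ 0.283654.
d = −(3/4) ln(1 − 4p/3) = −0.75 ln(1 − 0.378205) = −0.75 ln(0.621795)
  = −0.75 × (-0.475145) = 0.356359 substitutions/site.
Under a molecular clock d = 2μt, so t = d/(2μ) = 0.356359 / (2 × 0.017) = 10.48 Myr.

10.48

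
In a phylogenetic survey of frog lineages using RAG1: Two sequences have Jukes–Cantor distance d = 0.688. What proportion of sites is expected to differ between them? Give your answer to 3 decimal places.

p = (3/4)(1 − e^(−4d/3)) = 0.75 × (1 − e^(-0.917333)) = 0.75 × (1 − 0.399583) = 0.450313.

0.450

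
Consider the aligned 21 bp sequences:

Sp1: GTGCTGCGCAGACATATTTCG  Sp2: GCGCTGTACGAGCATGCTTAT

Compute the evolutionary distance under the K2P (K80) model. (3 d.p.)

Of 21 sites, 8 differences are transitions and 2 are transversions, so P = 8/21 ≈ 0.380952 and Q = 2/21 ≈ 0.095238.
Under the Kimura two-parameter model, d = −½ ln(1 − 2P − Q) − ¼ ln(1 − 2Q).
1 − 2P − Q = 0.142858, giving −½ ln(0.142858) = 0.972952.
1 − 2Q = 0.809524, giving −¼ ln(0.809524) = 0.052827.
d = 0.972952 + 0.052827 = 1.025779.

1.026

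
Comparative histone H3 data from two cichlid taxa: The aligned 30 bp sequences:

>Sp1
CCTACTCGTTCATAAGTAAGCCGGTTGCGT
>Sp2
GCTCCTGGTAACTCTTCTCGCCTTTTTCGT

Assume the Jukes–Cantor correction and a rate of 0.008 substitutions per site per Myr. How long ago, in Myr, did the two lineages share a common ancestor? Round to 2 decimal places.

51.50

The sequences differ at 15 of 30 sites, so p = 15/30 = 0.5.
d = −(3/4) ln(1 − 4p/3) = −0.75 ln(1 − 0.666667) = −0.75 ln(0.333333)
  = −0.75 × (-1.098613) = 0.823960 substitutions/site.
Under a molecular clock d = 2μt, so t = d/(2μ) = 0.823960 / (2 × 0.008) = 51.50 Myr.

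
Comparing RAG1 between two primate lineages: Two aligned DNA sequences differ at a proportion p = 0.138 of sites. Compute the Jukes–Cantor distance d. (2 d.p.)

d = −(3/4) ln(1 − 4p/3) = −0.75 ln(1 − 0.184) = −0.75 ln(0.816)
  = −0.75 × (-0.203341) = 0.152506 substitutions/site.

0.15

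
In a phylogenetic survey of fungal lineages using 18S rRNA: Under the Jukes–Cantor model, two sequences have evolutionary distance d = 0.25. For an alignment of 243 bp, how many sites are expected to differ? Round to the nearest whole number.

Invert JC69: p = (3/4)(1 − e^(−4d/3)) = 0.75 × (1 − e^(-0.333333)) = 0.75 × (1 − 0.716532) = 0.212601.
Expected differing sites = pL ≈ 0.212601 × 243 = 51.662043 ≈ 52.

52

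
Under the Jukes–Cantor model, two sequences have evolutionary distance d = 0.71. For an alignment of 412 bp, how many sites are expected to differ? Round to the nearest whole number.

Invert JC69: p = (3/4)(1 − e^(−4d/3)) = 0.75 × (1 − e^(-0.946667)) = 0.75 × (1 − 0.388032) = 0.458976.
Expected differing sites = pL ≈ 0.458976 × 412 = 189.098112 ≈ 189.

189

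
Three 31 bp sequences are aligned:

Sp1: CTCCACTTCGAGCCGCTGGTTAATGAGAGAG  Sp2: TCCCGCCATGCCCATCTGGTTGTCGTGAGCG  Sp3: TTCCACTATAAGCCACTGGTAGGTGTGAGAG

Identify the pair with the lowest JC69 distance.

Sp1–Sp2: 15/31 differ, p = 0.484, d = 0.777.
Sp1–Sp3: 9/31 differ, p = 0.290, d = 0.367.
Sp2–Sp3: 12/31 differ, p = 0.387, d = 0.544.
The smallest distance is between Sp1 and Sp3.

Sp1 and Sp3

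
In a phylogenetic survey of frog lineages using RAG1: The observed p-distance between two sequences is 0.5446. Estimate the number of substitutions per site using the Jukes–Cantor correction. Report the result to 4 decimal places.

d = −(3/4) ln(1 − 4p/3) = −0.75 ln(1 − 0.726133) = −0.75 ln(0.273867)
  = −0.75 × (-1.295113) = 0.971335 substitutions/site.

0.9713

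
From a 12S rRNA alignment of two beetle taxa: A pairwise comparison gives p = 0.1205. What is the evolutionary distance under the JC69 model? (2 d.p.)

d = −(3/4) ln(1 − 4p/3) = −0.75 ln(1 − 0.160667) = −0.75 ln(0.839333)
  = −0.75 × (-0.175148) = 0.131361 substitutions/site.

0.13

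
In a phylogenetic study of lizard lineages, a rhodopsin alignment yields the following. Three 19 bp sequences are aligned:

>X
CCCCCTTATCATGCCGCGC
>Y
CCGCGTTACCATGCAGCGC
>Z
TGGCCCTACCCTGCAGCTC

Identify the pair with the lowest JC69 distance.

X and Y

X–Y: 4/19 differ, p = 0.211, d = 0.247.
X–Z: 8/19 differ, p = 0.421, d = 0.618.
Y–Z: 6/19 differ, p = 0.316, d = 0.410.
The smallest distance is between X and Y.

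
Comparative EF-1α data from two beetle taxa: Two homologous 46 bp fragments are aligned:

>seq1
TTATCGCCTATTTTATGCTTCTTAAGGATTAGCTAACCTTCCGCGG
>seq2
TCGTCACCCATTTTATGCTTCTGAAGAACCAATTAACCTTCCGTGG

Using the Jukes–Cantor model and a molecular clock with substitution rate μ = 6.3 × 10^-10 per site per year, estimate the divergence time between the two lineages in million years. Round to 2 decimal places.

The sequences differ at 11 of 46 sites, so p = 11/46 ≈ 0.23913.
d = −(3/4) ln(1 − 4p/3) = −0.75 ln(1 − 0.31884) = −0.75 ln(0.68116)
  = −0.75 × (-0.383958) = 0.287969 substitutions/site.
Under a molecular clock d = 2μt, so t = d/(2μ) = 0.287969 / (2 × 6.3 × 10^-10) = 228.55 million years.

228.55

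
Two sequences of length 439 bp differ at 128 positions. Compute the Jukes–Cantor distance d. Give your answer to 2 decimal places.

0.37

p = 128/439 ≈ 0.291572.
d = −(3/4) ln(1 − 4p/3) = −0.75 ln(1 − 0.388763) = −0.75 ln(0.611237)
  = −0.75 × (-0.492271) = 0.369203 substitutions/site.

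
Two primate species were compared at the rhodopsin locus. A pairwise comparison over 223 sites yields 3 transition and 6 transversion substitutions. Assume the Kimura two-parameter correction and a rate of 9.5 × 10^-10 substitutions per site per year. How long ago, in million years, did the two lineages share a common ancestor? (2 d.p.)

21.83

P = 3/223 ≈ 0.013453 and Q = 6/223 ≈ 0.026906.
Under the Kimura two-parameter model, d = −½ ln(1 − 2P − Q) − ¼ ln(1 − 2Q).
1 − 2P − Q = 0.946188, giving −½ ln(0.946188) = 0.027657.
1 − 2Q = 0.946188, giving −¼ ln(0.946188) = 0.013828.
d = 0.027657 + 0.013828 = 0.041485.
Under a molecular clock d = 2μt, so t = d/(2μ) = 0.041485 / (2 × 9.5 × 10^-10) = 21.83 million years.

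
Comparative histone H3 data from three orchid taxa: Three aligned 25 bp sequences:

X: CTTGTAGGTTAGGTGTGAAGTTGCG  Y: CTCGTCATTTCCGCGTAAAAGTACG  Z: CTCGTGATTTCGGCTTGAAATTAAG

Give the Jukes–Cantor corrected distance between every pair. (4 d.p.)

X–Y: 11/25 sites differ → p = 0.44, d = −0.75 ln(1 − 0.586667) = 0.662626 ≈ 0.6626.
X–Z: 10/25 sites differ → p = 0.4, d = −0.75 ln(1 − 0.533333) = 0.571605 ≈ 0.5716.
Y–Z: 6/25 sites differ → p = 0.24, d = −0.75 ln(1 − 0.32) = 0.289247 ≈ 0.2892.

d(X,Y) = 0.6626, d(X,Z) = 0.5716, d(Y,Z) = 0.2892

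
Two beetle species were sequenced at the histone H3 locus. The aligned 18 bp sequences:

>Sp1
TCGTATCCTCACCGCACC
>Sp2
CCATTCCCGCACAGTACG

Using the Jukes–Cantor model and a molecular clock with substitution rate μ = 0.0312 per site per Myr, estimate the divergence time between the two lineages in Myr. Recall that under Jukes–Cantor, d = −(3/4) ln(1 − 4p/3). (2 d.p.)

10.79

The sequences differ at 8 of 18 sites (1, 3, 5, 6, 9, 13, 15, 18), so p = 8/18 ≈ 0.444444.
d = −(3/4) ln(1 − 4p/3) = −0.75 ln(1 − 0.592592) = −0.75 ln(0.407408)
  = −0.75 × (-0.897940) = 0.673455 substitutions/site.
Under a molecular clock d = 2μt, so t = d/(2μ) = 0.673455 / (2 × 0.0312) = 10.79 Myr.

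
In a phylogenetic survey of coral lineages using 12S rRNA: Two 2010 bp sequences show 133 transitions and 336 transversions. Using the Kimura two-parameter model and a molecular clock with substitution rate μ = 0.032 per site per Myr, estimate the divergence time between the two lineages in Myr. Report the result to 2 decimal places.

P = 133/2010 ≈ 0.066169 and Q = 336/2010 ≈ 0.167164.
Under the Kimura two-parameter model, d = −½ ln(1 − 2P − Q) − ¼ ln(1 − 2Q).
1 − 2P − Q = 0.700498, giving −½ ln(0.700498) = 0.177982.
1 − 2Q = 0.665672, giving −¼ ln(0.665672) = 0.101740.
d = 0.177982 + 0.101740 = 0.279722.
Under a molecular clock d = 2μt, so t = d/(2μ) = 0.279722 / (2 × 0.032) = 4.37 Myr.

4.37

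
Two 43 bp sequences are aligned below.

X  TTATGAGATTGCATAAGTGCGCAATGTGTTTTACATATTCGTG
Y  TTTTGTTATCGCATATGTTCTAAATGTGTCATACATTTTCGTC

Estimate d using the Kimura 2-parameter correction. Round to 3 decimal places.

0.353

Of 43 sites, 2 differences are transitions and 10 are transversions, so P = 2/43 ≈ 0.046512 and Q = 10/43 ≈ 0.232558.
Under the Kimura two-parameter model, d = −½ ln(1 − 2P − Q) − ¼ ln(1 − 2Q).
1 − 2P − Q = 0.674418, giving −½ ln(0.674418) = 0.196953.
1 − 2Q = 0.534884, giving −¼ ln(0.534884) = 0.156426.
d = 0.196953 + 0.156426 = 0.353379.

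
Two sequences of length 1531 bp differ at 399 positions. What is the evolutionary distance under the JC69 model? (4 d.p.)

0.3202

p = 399/1531 ≈ 0.260614.
d = −(3/4) ln(1 − 4p/3) = −0.75 ln(1 − 0.347485) = −0.75 ln(0.652515)
  = −0.75 × (-0.426921) = 0.320191 substitutions/site.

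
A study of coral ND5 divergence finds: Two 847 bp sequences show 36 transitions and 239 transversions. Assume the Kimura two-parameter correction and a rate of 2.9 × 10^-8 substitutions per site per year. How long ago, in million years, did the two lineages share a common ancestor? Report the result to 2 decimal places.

P = 36/847 ≈ 0.042503 and Q = 239/847 ≈ 0.282172.
Under the Kimura two-parameter model, d = −½ ln(1 − 2P − Q) − ¼ ln(1 − 2Q).
1 − 2P − Q = 0.632822, giving −½ ln(0.632822) = 0.228783.
1 − 2Q = 0.435656, giving −¼ ln(0.435656) = 0.207726.
d = 0.228783 + 0.207726 = 0.436509.
Under a molecular clock d = 2μt, so t = d/(2μ) = 0.436509 / (2 × 2.9 × 10^-8) = 7.53 million years.

7.53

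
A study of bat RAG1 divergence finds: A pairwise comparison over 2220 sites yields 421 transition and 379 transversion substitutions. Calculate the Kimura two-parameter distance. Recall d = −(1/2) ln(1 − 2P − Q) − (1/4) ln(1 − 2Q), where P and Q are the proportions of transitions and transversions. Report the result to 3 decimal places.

P = 421/2220 ≈ 0.18964 and Q = 379/2220 ≈ 0.170721.
Under the Kimura two-parameter model, d = −½ ln(1 − 2P − Q) − ¼ ln(1 − 2Q).
1 − 2P − Q = 0.449999, giving −½ ln(0.449999) = 0.399255.
1 − 2Q = 0.658558, giving −¼ ln(0.658558) = 0.104426.
d = 0.399255 + 0.104426 = 0.503681.

0.504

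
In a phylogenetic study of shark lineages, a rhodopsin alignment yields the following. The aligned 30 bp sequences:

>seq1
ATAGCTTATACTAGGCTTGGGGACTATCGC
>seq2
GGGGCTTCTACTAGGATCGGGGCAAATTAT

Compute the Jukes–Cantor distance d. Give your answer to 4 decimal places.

The sequences differ at 12 of 30 sites, so p = 12/30 = 0.4.
d = −(3/4) ln(1 − 4p/3) = −0.75 ln(1 − 0.533333) = −0.75 ln(0.466667)
  = −0.75 × (-0.762139) = 0.571604 substitutions/site.

0.5716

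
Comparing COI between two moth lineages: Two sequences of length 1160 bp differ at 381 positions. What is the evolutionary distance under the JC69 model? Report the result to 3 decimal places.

0.432

p = 381/1160 ≈ 0.328448.
d = −(3/4) ln(1 − 4p/3) = −0.75 ln(1 − 0.437931) = −0.75 ln(0.562069)
  = −0.75 × (-0.576131) = 0.432098 substitutions/site.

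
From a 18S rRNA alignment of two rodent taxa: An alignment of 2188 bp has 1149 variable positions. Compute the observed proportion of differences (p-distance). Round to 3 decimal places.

0.525

p = 1149/2188 = 0.525137… ≈ 0.525 (to 3 d.p.).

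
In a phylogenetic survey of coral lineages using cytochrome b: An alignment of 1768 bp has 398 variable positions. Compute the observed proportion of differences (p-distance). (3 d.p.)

p = 398/1768 = 0.225113… ≈ 0.225 (to 3 d.p.).

0.225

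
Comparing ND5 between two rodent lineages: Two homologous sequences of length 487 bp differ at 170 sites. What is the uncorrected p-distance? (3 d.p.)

p = 170/487 = 0.349075… ≈ 0.349 (to 3 d.p.).

0.349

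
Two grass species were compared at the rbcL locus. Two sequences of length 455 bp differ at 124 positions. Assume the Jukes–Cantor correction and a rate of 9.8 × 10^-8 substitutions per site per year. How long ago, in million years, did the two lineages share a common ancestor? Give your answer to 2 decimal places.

1.73

p = 124/455 ≈ 0.272527.
d = −(3/4) ln(1 − 4p/3) = −0.75 ln(1 − 0.363369) = −0.75 ln(0.636631)
  = −0.75 × (-0.451565) = 0.338674 substitutions/site.
Under a molecular clock d = 2μt, so t = d/(2μ) = 0.338674 / (2 × 9.8 × 10^-8) = 1.73 million years.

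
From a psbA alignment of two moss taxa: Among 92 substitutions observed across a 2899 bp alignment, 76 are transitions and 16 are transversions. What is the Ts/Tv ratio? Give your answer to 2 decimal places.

R = 76/16 = 4.75.

4.75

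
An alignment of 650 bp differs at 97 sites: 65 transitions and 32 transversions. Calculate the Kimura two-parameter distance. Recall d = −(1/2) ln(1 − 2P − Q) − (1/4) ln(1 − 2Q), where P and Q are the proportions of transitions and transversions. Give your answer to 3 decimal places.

0.169

P = 65/650 = 0.1 and Q = 32/650 ≈ 0.049231.
Under the Kimura two-parameter model, d = −½ ln(1 − 2P − Q) − ¼ ln(1 − 2Q).
1 − 2P − Q = 0.750769, giving −½ ln(0.750769) = 0.143329.
1 − 2Q = 0.901538, giving −¼ ln(0.901538) = 0.025913.
d = 0.143329 + 0.025913 = 0.169242.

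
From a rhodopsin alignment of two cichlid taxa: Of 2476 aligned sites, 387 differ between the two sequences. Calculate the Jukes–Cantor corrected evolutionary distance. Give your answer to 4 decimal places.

p = 387/2476 ≈ 0.1563.
d = −(3/4) ln(1 − 4p/3) = −0.75 ln(1 − 0.2084) = −0.75 ln(0.7916)
  = −0.75 × (-0.233699) = 0.175274 substitutions/site.

0.1753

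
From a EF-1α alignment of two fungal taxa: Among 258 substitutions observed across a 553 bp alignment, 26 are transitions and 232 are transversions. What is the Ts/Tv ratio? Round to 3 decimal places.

0.112

R = 26/232 = 0.112068… ≈ 0.112 (to 3 d.p.).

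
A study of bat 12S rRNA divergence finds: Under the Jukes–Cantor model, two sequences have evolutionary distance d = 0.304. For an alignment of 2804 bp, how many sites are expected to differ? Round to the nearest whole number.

701

Invert JC69: p = (3/4)(1 − e^(−4d/3)) = 0.75 × (1 − e^(-0.405333)) = 0.75 × (1 − 0.666755) = 0.249934.
Expected differing sites = pL ≈ 0.249934 × 2804 = 700.814936 ≈ 701.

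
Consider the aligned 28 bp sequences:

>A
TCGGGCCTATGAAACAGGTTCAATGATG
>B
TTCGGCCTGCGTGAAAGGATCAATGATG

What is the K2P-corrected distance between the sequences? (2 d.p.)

Of 28 sites, 4 differences are transitions and 4 are transversions, so P = 4/28 ≈ 0.142857 and Q = 4/28 ≈ 0.142857.
Under the Kimura two-parameter model, d = −½ ln(1 − 2P − Q) − ¼ ln(1 − 2Q).
1 − 2P − Q = 0.571429, giving −½ ln(0.571429) = 0.279808.
1 − 2Q = 0.714286, giving −¼ ln(0.714286) = 0.084118.
d = 0.279808 + 0.084118 = 0.363926.

0.36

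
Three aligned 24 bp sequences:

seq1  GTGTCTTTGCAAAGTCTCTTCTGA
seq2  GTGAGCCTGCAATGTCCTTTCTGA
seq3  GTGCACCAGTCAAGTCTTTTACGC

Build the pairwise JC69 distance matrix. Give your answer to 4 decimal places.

d(seq1,seq2) = 0.3694, d(seq1,seq3) = 0.7083, d(seq2,seq3) = 0.6082

seq1–seq2: 7/24 sites differ → p ≈ 0.291667, d = −0.75 ln(1 − 0.388889) = 0.369358 ≈ 0.3694.
seq1–seq3: 11/24 sites differ → p ≈ 0.458333, d = −0.75 ln(1 − 0.611111) = 0.708346 ≈ 0.7083.
seq2–seq3: 10/24 sites differ → p ≈ 0.416667, d = −0.75 ln(1 − 0.555556) = 0.608198 ≈ 0.6082.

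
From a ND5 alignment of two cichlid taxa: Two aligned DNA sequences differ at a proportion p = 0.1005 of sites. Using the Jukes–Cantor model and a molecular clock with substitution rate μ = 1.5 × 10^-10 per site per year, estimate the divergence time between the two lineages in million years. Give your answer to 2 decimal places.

d = −(3/4) ln(1 − 4p/3) = −0.75 ln(1 − 0.134) = −0.75 ln(0.866)
  = −0.75 × (-0.143870) = 0.107903 substitutions/site.
Under a molecular clock d = 2μt, so t = d/(2μ) = 0.107903 / (2 × 1.5 × 10^-10) = 359.68 million years.

359.68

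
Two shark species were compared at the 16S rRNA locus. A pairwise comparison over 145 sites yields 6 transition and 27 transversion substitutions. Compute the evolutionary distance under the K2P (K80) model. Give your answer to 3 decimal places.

0.273

P = 6/145 ≈ 0.041379 and Q = 27/145 ≈ 0.186207.
Under the Kimura two-parameter model, d = −½ ln(1 − 2P − Q) − ¼ ln(1 − 2Q).
1 − 2P − Q = 0.731035, giving −½ ln(0.731035) = 0.156647.
1 − 2Q = 0.627586, giving −¼ ln(0.627586) = 0.116469.
d = 0.156647 + 0.116469 = 0.273116.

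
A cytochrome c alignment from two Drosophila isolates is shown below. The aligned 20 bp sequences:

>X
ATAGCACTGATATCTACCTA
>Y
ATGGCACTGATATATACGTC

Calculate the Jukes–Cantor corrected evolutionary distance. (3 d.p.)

The sequences differ at 4 of 20 sites (3, 14, 18, 20), so p = 4/20 = 0.2.
d = −(3/4) ln(1 − 4p/3) = −0.75 ln(1 − 0.266667) = −0.75 ln(0.733333)
  = −0.75 × (-0.310155) = 0.232616 substitutions/site.

0.233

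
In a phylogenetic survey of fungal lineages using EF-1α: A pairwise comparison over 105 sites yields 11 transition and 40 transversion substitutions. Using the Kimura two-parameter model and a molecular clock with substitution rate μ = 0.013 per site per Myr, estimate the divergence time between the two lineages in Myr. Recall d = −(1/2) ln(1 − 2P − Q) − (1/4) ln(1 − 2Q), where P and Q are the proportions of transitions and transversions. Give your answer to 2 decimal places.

30.97

P = 11/105 ≈ 0.104762 and Q = 40/105 ≈ 0.380952.
Under the Kimura two-parameter model, d = −½ ln(1 − 2P − Q) − ¼ ln(1 − 2Q).
1 − 2P − Q = 0.409524, giving −½ ln(0.409524) = 0.446380.
1 − 2Q = 0.238096, giving −¼ ln(0.238096) = 0.358770.
d = 0.446380 + 0.358770 = 0.805150.
Under a molecular clock d = 2μt, so t = d/(2μ) = 0.805150 / (2 × 0.013) = 30.97 Myr.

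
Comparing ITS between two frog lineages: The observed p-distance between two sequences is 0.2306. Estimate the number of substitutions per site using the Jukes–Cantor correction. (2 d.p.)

d = −(3/4) ln(1 − 4p/3) = −0.75 ln(1 − 0.307467) = −0.75 ln(0.692533)
  = −0.75 × (-0.367399) = 0.275549 substitutions/site.

0.28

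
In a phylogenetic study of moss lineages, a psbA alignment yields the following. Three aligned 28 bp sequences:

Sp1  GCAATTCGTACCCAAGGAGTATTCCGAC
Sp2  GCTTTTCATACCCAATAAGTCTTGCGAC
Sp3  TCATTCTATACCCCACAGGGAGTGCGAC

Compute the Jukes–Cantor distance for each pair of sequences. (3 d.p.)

Sp1–Sp2: 7/28 sites differ → p = 0.25, d = −0.75 ln(1 − 0.333333) = 0.304098 ≈ 0.304.
Sp1–Sp3: 12/28 sites differ → p ≈ 0.428571, d = −0.75 ln(1 − 0.571428) = 0.635472 ≈ 0.635.
Sp2–Sp3: 10/28 sites differ → p ≈ 0.357143, d = −0.75 ln(1 − 0.476191) = 0.484971 ≈ 0.485.

d(Sp1,Sp2) = 0.304, d(Sp1,Sp3) = 0.635, d(Sp2,Sp3) = 0.485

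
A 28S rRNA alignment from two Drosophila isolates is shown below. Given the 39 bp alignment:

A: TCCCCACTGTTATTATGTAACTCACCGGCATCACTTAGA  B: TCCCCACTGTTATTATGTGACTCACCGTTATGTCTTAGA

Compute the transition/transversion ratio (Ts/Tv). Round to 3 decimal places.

0.667

Transitions are A↔G and C↔T; transversions are all other mismatches.
Transitions: 2. Transversions: 3.
R = 2/3 = 0.666666… ≈ 0.667 (to 3 d.p.).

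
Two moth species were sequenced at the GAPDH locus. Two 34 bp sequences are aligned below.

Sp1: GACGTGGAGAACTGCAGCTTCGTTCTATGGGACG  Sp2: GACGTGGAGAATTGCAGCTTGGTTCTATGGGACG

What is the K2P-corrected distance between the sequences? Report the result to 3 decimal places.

0.061

Of 34 sites, 1 differences are transitions and 1 are transversions, so P = 1/34 ≈ 0.029412 and Q = 1/34 ≈ 0.029412.
Under the Kimura two-parameter model, d = −½ ln(1 − 2P − Q) − ¼ ln(1 − 2Q).
1 − 2P − Q = 0.911764, giving −½ ln(0.911764) = 0.046187.
1 − 2Q = 0.941176, giving −¼ ln(0.941176) = 0.015156.
d = 0.046187 + 0.015156 = 0.061343.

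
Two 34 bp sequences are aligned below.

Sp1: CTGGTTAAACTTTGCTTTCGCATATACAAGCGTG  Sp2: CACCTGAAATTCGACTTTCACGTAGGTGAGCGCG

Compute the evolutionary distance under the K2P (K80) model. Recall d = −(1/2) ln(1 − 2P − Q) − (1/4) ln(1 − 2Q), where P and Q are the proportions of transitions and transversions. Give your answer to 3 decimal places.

Of 34 sites, 9 differences are transitions and 6 are transversions, so P = 9/34 ≈ 0.264706 and Q = 6/34 ≈ 0.176471.
Under the Kimura two-parameter model, d = −½ ln(1 − 2P − Q) − ¼ ln(1 − 2Q).
1 − 2P − Q = 0.294117, giving −½ ln(0.294117) = 0.611889.
1 − 2Q = 0.647058, giving −¼ ln(0.647058) = 0.108830.
d = 0.611889 + 0.108830 = 0.720719.

0.721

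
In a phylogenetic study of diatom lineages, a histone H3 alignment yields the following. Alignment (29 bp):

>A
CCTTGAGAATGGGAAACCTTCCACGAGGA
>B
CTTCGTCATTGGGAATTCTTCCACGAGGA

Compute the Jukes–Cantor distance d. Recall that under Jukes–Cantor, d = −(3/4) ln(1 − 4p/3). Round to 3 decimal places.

0.291

The sequences differ at 7 of 29 sites (2, 4, 6, 7, 9, 16, 17), so p = 7/29 ≈ 0.241379.
d = −(3/4) ln(1 − 4p/3) = −0.75 ln(1 − 0.321839) = −0.75 ln(0.678161)
  = −0.75 × (-0.388371) = 0.291278 substitutions/site.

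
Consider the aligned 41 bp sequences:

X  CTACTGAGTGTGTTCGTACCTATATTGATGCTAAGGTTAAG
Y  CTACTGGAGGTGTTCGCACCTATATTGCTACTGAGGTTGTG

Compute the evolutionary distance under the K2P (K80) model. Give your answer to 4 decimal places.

Of 41 sites, 6 differences are transitions and 3 are transversions, so P = 6/41 ≈ 0.146341 and Q = 3/41 ≈ 0.073171.
Under the Kimura two-parameter model, d = −½ ln(1 − 2P − Q) − ¼ ln(1 − 2Q).
1 − 2P − Q = 0.634147, giving −½ ln(0.634147) = 0.227737.
1 − 2Q = 0.853658, giving −¼ ln(0.853658) = 0.039556.
d = 0.227737 + 0.039556 = 0.267293.

0.2673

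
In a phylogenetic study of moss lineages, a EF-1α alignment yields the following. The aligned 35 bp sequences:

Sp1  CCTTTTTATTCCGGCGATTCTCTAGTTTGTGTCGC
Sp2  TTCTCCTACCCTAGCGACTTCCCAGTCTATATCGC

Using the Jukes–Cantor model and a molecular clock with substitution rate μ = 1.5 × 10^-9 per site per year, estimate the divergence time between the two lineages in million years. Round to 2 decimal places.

235.10

The sequences differ at 16 of 35 sites, so p = 16/35 ≈ 0.457143.
d = −(3/4) ln(1 − 4p/3) = −0.75 ln(1 − 0.609524) = −0.75 ln(0.390476)
  = −0.75 × (-0.940389) = 0.705292 substitutions/site.
Under a molecular clock d = 2μt, so t = d/(2μ) = 0.705292 / (2 × 1.5 × 10^-9) = 235.10 million years.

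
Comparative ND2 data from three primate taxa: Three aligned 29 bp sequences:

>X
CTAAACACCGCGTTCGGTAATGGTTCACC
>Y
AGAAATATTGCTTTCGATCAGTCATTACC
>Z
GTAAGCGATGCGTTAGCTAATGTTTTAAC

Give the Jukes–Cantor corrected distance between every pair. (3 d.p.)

X–Y: 13/29 sites differ → p ≈ 0.448276, d = −0.75 ln(1 − 0.597701) = 0.682920 ≈ 0.683.
X–Z: 10/29 sites differ → p ≈ 0.344828, d = −0.75 ln(1 − 0.459771) = 0.461822 ≈ 0.462.
Y–Z: 15/29 sites differ → p ≈ 0.517241, d = −0.75 ln(1 − 0.689655) = 0.877553 ≈ 0.878.

d(X,Y) = 0.683, d(X,Z) = 0.462, d(Y,Z) = 0.878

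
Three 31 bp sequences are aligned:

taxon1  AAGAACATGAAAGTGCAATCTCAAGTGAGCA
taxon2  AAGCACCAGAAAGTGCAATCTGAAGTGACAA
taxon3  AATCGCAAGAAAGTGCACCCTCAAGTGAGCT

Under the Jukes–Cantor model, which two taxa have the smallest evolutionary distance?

taxon1 and taxon2

taxon1–taxon2: 6/31 differ, p = 0.194, d = 0.224.
taxon1–taxon3: 7/31 differ, p = 0.226, d = 0.269.
taxon2–taxon3: 9/31 differ, p = 0.290, d = 0.367.
The smallest distance is between taxon1 and taxon2.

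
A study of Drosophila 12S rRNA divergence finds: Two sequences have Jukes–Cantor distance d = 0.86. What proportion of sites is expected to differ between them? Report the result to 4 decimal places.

p = (3/4)(1 − e^(−4d/3)) = 0.75 × (1 − e^(-1.146667)) = 0.75 × (1 − 0.317694) = 0.511730.

0.5117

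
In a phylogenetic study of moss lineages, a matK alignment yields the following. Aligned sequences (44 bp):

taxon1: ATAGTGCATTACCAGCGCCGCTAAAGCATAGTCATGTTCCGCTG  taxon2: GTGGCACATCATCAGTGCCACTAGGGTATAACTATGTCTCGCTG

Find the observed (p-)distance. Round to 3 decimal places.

The sequences differ at 16 of 44 positions.
p = 16/44 = 0.363636… ≈ 0.364 (to 3 d.p.).

0.364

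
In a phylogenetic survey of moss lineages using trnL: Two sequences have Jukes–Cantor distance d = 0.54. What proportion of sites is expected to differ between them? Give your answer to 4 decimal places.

p = (3/4)(1 − e^(−4d/3)) = 0.75 × (1 − e^(-0.72)) = 0.75 × (1 − 0.486752) = 0.384936.

0.3849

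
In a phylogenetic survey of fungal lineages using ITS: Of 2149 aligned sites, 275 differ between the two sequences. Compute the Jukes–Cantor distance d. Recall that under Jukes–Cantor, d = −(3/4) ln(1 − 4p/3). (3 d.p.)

0.140

p = 275/2149 ≈ 0.127966.
d = −(3/4) ln(1 − 4p/3) = −0.75 ln(1 − 0.170621) = −0.75 ln(0.829379)
  = −0.75 × (-0.187078) = 0.140309 substitutions/site.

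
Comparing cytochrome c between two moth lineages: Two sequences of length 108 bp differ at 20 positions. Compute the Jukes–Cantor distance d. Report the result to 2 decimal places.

p = 20/108 ≈ 0.185185.
d = −(3/4) ln(1 − 4p/3) = −0.75 ln(1 − 0.246913) = −0.75 ln(0.753087)
  = −0.75 × (-0.283575) = 0.212681 substitutions/site.

0.21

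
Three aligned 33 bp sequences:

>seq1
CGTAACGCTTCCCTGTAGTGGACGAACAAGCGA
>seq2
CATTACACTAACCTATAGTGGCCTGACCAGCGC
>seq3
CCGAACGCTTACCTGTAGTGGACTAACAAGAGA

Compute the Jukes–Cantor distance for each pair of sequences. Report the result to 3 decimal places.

d(seq1,seq2) = 0.441, d(seq1,seq3) = 0.169, d(seq2,seq3) = 0.441

seq1–seq2: 11/33 sites differ → p ≈ 0.333333, d = −0.75 ln(1 − 0.444444) = 0.440839 ≈ 0.441.
seq1–seq3: 5/33 sites differ → p ≈ 0.151515, d = −0.75 ln(1 − 0.20202) = 0.169254 ≈ 0.169.
seq2–seq3: 11/33 sites differ → p ≈ 0.333333, d = −0.75 ln(1 − 0.444444) = 0.440839 ≈ 0.441.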